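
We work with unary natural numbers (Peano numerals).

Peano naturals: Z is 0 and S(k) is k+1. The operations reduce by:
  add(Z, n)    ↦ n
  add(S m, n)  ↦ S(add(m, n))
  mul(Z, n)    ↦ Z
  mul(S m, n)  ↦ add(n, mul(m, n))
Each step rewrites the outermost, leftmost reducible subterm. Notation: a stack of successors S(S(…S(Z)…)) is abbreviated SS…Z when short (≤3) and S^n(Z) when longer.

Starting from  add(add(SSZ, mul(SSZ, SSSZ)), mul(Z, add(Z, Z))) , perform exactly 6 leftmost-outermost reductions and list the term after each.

  start: add(add(SSZ, mul(SSZ, SSSZ)), mul(Z, add(Z, Z)))
  →1  add(S(add(SZ, mul(SSZ, SSSZ))), mul(Z, add(Z, Z)))
  →2  S(add(add(SZ, mul(SSZ, SSSZ)), mul(Z, add(Z, Z))))
  →3  S(add(S(add(Z, mul(SSZ, SSSZ))), mul(Z, add(Z, Z))))
  →4  S(S(add(add(Z, mul(SSZ, SSSZ)), mul(Z, add(Z, Z)))))
  →5  S(S(add(mul(SSZ, SSSZ), mul(Z, add(Z, Z)))))
  →6  S(S(add(add(SSSZ, mul(SZ, SSSZ)), mul(Z, add(Z, Z)))))

Answer: after 6 steps: S(S(add(add(SSSZ, mul(SZ, SSSZ)), mul(Z, add(Z, Z)))))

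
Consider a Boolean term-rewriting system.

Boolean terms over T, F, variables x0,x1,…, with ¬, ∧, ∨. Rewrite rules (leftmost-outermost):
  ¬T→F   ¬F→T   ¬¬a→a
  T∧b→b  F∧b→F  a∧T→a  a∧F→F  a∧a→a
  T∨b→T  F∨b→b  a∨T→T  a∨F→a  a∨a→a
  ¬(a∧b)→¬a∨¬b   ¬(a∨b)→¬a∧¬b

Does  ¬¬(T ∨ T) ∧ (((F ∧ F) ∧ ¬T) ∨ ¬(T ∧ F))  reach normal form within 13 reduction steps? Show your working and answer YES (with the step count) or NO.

Answer: YES — reaches normal form T in 10 ≤ 13 steps

Working:
  start: ¬¬(T ∨ T) ∧ (((F ∧ F) ∧ ¬T) ∨ ¬(T ∧ F))
  [1] (T ∨ T) ∧ (((F ∧ F) ∧ ¬T) ∨ ¬(T ∧ F))
  [2] T ∧ (((F ∧ F) ∧ ¬T) ∨ ¬(T ∧ F))
  [3] ((F ∧ F) ∧ ¬T) ∨ ¬(T ∧ F)
  [4] (F ∧ ¬T) ∨ ¬(T ∧ F)
  [5] F ∨ ¬(T ∧ F)
  [6] ¬(T ∧ F)
  [7] ¬T ∨ ¬F
  [8] F ∨ ¬F
  [9] ¬F
  [10] T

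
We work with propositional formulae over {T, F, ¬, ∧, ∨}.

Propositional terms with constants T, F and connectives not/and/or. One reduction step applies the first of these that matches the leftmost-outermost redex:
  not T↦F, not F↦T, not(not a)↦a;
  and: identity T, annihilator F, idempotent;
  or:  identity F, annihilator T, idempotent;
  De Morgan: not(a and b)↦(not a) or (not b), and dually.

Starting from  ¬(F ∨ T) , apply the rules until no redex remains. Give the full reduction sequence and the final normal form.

Answer: normal form = F  (in 4 steps)

Reduction:
  start: ¬(F ∨ T)
  step 1: ¬F ∧ ¬T
  step 2: T ∧ ¬T
  step 3: ¬T
  step 4: F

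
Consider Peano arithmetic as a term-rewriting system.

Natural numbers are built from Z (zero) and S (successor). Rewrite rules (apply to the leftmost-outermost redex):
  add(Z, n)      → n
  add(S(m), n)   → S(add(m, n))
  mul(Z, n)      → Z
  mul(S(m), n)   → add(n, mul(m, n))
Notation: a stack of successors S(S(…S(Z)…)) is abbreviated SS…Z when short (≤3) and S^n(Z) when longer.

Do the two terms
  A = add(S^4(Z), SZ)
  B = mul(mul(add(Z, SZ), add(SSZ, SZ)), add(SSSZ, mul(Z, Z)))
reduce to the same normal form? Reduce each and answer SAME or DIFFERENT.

Term A:
  start: add(S^4(Z), SZ)
  step 1: S(add(SSSZ, SZ))
  step 2: S(S(add(SSZ, SZ)))
  step 3: S(S(S(add(SZ, SZ))))
  step 4: S(S(S(S(add(Z, SZ)))))
  step 5: S^5(Z)

Term B:
  start: mul(mul(add(Z, SZ), add(SSZ, SZ)), add(SSSZ, mul(Z, Z)))
  step 1: mul(mul(SZ, add(SSZ, SZ)), add(SSSZ, mul(Z, Z)))
  step 2: mul(add(add(SSZ, SZ), mul(Z, add(SSZ, SZ))), add(SSSZ, mul(Z, Z)))
  step 3: mul(add(S(add(SZ, SZ)), mul(Z, add(SSZ, SZ))), add(SSSZ, mul(Z, Z)))
  step 4: mul(S(add(add(SZ, SZ), mul(Z, add(SSZ, SZ)))), add(SSSZ, mul(Z, Z)))
  step 5: add(add(SSSZ, mul(Z, Z)), mul(add(add(SZ, SZ), mul(Z, add(SSZ, SZ))), add(SSSZ, mul(Z, Z))))
  step 6: add(S(add(SSZ, mul(Z, Z))), mul(add(add(SZ, SZ), mul(Z, add(SSZ, SZ))), add(SSSZ, mul(Z, Z))))
  step 7: S(add(add(SSZ, mul(Z, Z)), mul(add(add(SZ, SZ), mul(Z, add(SSZ, SZ))), add(SSSZ, mul(Z, Z)))))
  step 8: S(add(S(add(SZ, mul(Z, Z))), mul(add(add(SZ, SZ), mul(Z, add(SSZ, SZ))), add(SSSZ, mul(Z, Z)))))
  step 9: S(S(add(add(SZ, mul(Z, Z)), mul(add(add(SZ, SZ), mul(Z, add(SSZ, SZ))), add(SSSZ, mul(Z, Z))))))
  step 10: S(S(add(S(add(Z, mul(Z, Z))), mul(add(add(SZ, SZ), mul(Z, add(SSZ, SZ))), add(SSSZ, mul(Z, Z))))))
  step 11: S(S(S(add(add(Z, mul(Z, Z)), mul(add(add(SZ, SZ), mul(Z, add(SSZ, SZ))), add(SSSZ, mul(Z, Z)))))))
  step 12: S(S(S(add(mul(Z, Z), mul(add(add(SZ, SZ), mul(Z, add(SSZ, SZ))), add(SSSZ, mul(Z, Z)))))))
  step 13: S(S(S(add(Z, mul(add(add(SZ, SZ), mul(Z, add(SSZ, SZ))), add(SSSZ, mul(Z, Z)))))))
  step 14: S(S(S(mul(add(add(SZ, SZ), mul(Z, add(SSZ, SZ))), add(SSSZ, mul(Z, Z))))))
  step 15: S(S(S(mul(add(S(add(Z, SZ)), mul(Z, add(SSZ, SZ))), add(SSSZ, mul(Z, Z))))))
  step 16: S(S(S(mul(S(add(add(Z, SZ), mul(Z, add(SSZ, SZ)))), add(SSSZ, mul(Z, Z))))))
  step 17: S(S(S(add(add(SSSZ, mul(Z, Z)), mul(add(add(Z, SZ), mul(Z, add(SSZ, SZ))), add(SSSZ, mul(Z, Z)))))))
  step 18: S(S(S(add(S(add(SSZ, mul(Z, Z))), mul(add(add(Z, SZ), mul(Z, add(SSZ, SZ))), add(SSSZ, mul(Z, Z)))))))
  step 19: S(S(S(S(add(add(SSZ, mul(Z, Z)), mul(add(add(Z, SZ), mul(Z, add(SSZ, SZ))), add(SSSZ, mul(Z, Z))))))))
  step 20: S(S(S(S(add(S(add(SZ, mul(Z, Z))), mul(add(add(Z, SZ), mul(Z, add(SSZ, SZ))), add(SSSZ, mul(Z, Z))))))))
  step 21: S(S(S(S(S(add(add(SZ, mul(Z, Z)), mul(add(add(Z, SZ), mul(Z, add(SSZ, SZ))), add(SSSZ, mul(Z, Z)))))))))
  step 22: S(S(S(S(S(add(S(add(Z, mul(Z, Z))), mul(add(add(Z, SZ), mul(Z, add(SSZ, SZ))), add(SSSZ, mul(Z, Z)))))))))
  step 23: S(S(S(S(S(S(add(add(Z, mul(Z, Z)), mul(add(add(Z, SZ), mul(Z, add(SSZ, SZ))), add(SSSZ, mul(Z, Z))))))))))
  step 24: S(S(S(S(S(S(add(mul(Z, Z), mul(add(add(Z, SZ), mul(Z, add(SSZ, SZ))), add(SSSZ, mul(Z, Z))))))))))
  step 25: S(S(S(S(S(S(add(Z, mul(add(add(Z, SZ), mul(Z, add(SSZ, SZ))), add(SSSZ, mul(Z, Z))))))))))
  step 26: S(S(S(S(S(S(mul(add(add(Z, SZ), mul(Z, add(SSZ, SZ))), add(SSSZ, mul(Z, Z)))))))))
  step 27: S(S(S(S(S(S(mul(add(SZ, mul(Z, add(SSZ, SZ))), add(SSSZ, mul(Z, Z)))))))))
  step 28: S(S(S(S(S(S(mul(S(add(Z, mul(Z, add(SSZ, SZ)))), add(SSSZ, mul(Z, Z)))))))))
  step 29: S(S(S(S(S(S(add(add(SSSZ, mul(Z, Z)), mul(add(Z, mul(Z, add(SSZ, SZ))), add(SSSZ, mul(Z, Z))))))))))
  step 30: S(S(S(S(S(S(add(S(add(SSZ, mul(Z, Z))), mul(add(Z, mul(Z, add(SSZ, SZ))), add(SSSZ, mul(Z, Z))))))))))
  step 31: S(S(S(S(S(S(S(add(add(SSZ, mul(Z, Z)), mul(add(Z, mul(Z, add(SSZ, SZ))), add(SSSZ, mul(Z, Z)))))))))))
  step 32: S(S(S(S(S(S(S(add(S(add(SZ, mul(Z, Z))), mul(add(Z, mul(Z, add(SSZ, SZ))), add(SSSZ, mul(Z, Z)))))))))))
  step 33: S(S(S(S(S(S(S(S(add(add(SZ, mul(Z, Z)), mul(add(Z, mul(Z, add(SSZ, SZ))), add(SSSZ, mul(Z, Z))))))))))))
  step 34: S(S(S(S(S(S(S(S(add(S(add(Z, mul(Z, Z))), mul(add(Z, mul(Z, add(SSZ, SZ))), add(SSSZ, mul(Z, Z))))))))))))
  step 35: S(S(S(S(S(S(S(S(S(add(add(Z, mul(Z, Z)), mul(add(Z, mul(Z, add(SSZ, SZ))), add(SSSZ, mul(Z, Z)))))))))))))
  step 36: S(S(S(S(S(S(S(S(S(add(mul(Z, Z), mul(add(Z, mul(Z, add(SSZ, SZ))), add(SSSZ, mul(Z, Z)))))))))))))
  step 37: S(S(S(S(S(S(S(S(S(add(Z, mul(add(Z, mul(Z, add(SSZ, SZ))), add(SSSZ, mul(Z, Z)))))))))))))
  step 38: S(S(S(S(S(S(S(S(S(mul(add(Z, mul(Z, add(SSZ, SZ))), add(SSSZ, mul(Z, Z))))))))))))
  step 39: S(S(S(S(S(S(S(S(S(mul(mul(Z, add(SSZ, SZ)), add(SSSZ, mul(Z, Z))))))))))))
  step 40: S(S(S(S(S(S(S(S(S(mul(Z, add(SSSZ, mul(Z, Z))))))))))))
  step 41: S^9(Z)

Answer: DIFFERENT — A ⇓ S^5(Z), B ⇓ S^9(Z)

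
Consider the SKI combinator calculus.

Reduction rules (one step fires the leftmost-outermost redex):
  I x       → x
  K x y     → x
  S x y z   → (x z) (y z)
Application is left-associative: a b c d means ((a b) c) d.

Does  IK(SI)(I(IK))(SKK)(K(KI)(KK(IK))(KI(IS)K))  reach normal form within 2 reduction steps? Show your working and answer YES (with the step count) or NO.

Answer: NO — after 2 steps the term is SI(SKK)(K(KI)(KK(IK))(KI(IS)K)), not yet normal

Working:
  start: IK(SI)(I(IK))(SKK)(K(KI)(KK(IK))(KI(IS)K))
  →1  K(SI)(I(IK))(SKK)(K(KI)(KK(IK))(KI(IS)K))
  →2  SI(SKK)(K(KI)(KK(IK))(KI(IS)K))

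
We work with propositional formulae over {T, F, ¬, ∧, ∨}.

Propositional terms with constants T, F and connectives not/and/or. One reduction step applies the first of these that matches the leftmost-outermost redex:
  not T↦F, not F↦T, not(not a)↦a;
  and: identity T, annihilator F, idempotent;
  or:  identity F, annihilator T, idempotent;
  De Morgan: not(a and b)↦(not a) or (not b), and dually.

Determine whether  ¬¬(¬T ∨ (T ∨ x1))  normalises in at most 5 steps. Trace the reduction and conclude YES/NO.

Answer: YES — reaches normal form T in 4 ≤ 5 steps

Reduction:
  start: ¬¬(¬T ∨ (T ∨ x1))
  step 1: ¬T ∨ (T ∨ x1)
  step 2: F ∨ (T ∨ x1)
  step 3: T ∨ x1
  step 4: T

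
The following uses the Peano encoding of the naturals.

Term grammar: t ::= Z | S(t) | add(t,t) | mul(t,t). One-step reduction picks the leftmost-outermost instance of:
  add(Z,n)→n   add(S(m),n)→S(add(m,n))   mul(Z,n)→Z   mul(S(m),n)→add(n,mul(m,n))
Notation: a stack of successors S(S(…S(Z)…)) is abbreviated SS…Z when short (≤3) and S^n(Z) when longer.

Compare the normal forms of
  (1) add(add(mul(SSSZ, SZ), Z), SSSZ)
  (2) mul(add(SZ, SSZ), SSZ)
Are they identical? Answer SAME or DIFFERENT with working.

Term A:
  start: add(add(mul(SSSZ, SZ), Z), SSSZ)
  step 1: add(add(add(SZ, mul(SSZ, SZ)), Z), SSSZ)
  step 2: add(add(S(add(Z, mul(SSZ, SZ))), Z), SSSZ)
  step 3: add(S(add(add(Z, mul(SSZ, SZ)), Z)), SSSZ)
  step 4: S(add(add(add(Z, mul(SSZ, SZ)), Z), SSSZ))
  step 5: S(add(add(mul(SSZ, SZ), Z), SSSZ))
  step 6: S(add(add(add(SZ, mul(SZ, SZ)), Z), SSSZ))
  step 7: S(add(add(S(add(Z, mul(SZ, SZ))), Z), SSSZ))
  step 8: S(add(S(add(add(Z, mul(SZ, SZ)), Z)), SSSZ))
  step 9: S(S(add(add(add(Z, mul(SZ, SZ)), Z), SSSZ)))
  step 10: S(S(add(add(mul(SZ, SZ), Z), SSSZ)))
  step 11: S(S(add(add(add(SZ, mul(Z, SZ)), Z), SSSZ)))
  step 12: S(S(add(add(S(add(Z, mul(Z, SZ))), Z), SSSZ)))
  step 13: S(S(add(S(add(add(Z, mul(Z, SZ)), Z)), SSSZ)))
  step 14: S(S(S(add(add(add(Z, mul(Z, SZ)), Z), SSSZ))))
  step 15: S(S(S(add(add(mul(Z, SZ), Z), SSSZ))))
  step 16: S(S(S(add(add(Z, Z), SSSZ))))
  step 17: S(S(S(add(Z, SSSZ))))
  step 18: S^6(Z)

Term B:
  start: mul(add(SZ, SSZ), SSZ)
  step 1: mul(S(add(Z, SSZ)), SSZ)
  step 2: add(SSZ, mul(add(Z, SSZ), SSZ))
  step 3: S(add(SZ, mul(add(Z, SSZ), SSZ)))
  step 4: S(S(add(Z, mul(add(Z, SSZ), SSZ))))
  step 5: S(S(mul(add(Z, SSZ), SSZ)))
  step 6: S(S(mul(SSZ, SSZ)))
  step 7: S(S(add(SSZ, mul(SZ, SSZ))))
  step 8: S(S(S(add(SZ, mul(SZ, SSZ)))))
  step 9: S(S(S(S(add(Z, mul(SZ, SSZ))))))
  step 10: S(S(S(S(mul(SZ, SSZ)))))
  step 11: S(S(S(S(add(SSZ, mul(Z, SSZ))))))
  step 12: S(S(S(S(S(add(SZ, mul(Z, SSZ)))))))
  step 13: S(S(S(S(S(S(add(Z, mul(Z, SSZ))))))))
  step 14: S(S(S(S(S(S(mul(Z, SSZ)))))))
  step 15: S^6(Z)

Answer: SAME — A ⇓ S^6(Z), B ⇓ S^6(Z)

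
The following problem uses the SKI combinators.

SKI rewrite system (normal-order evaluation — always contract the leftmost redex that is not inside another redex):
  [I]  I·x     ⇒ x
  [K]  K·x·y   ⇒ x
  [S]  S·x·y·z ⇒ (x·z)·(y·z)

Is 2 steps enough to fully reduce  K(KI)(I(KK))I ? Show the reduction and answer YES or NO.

Answer: YES — reaches normal form I in 2 ≤ 2 steps

Reduction:
  start: K(KI)(I(KK))I
  →1  KII
  →2  I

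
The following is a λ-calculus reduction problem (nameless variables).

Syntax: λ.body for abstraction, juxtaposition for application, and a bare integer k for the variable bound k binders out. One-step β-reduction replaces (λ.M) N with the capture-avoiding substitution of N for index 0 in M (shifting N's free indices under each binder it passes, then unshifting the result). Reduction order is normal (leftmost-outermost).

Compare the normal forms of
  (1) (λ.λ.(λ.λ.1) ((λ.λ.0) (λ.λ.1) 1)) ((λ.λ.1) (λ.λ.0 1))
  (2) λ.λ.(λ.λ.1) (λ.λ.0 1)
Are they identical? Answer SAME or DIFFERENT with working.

Term A:
  start: (λ.λ.(λ.λ.1) ((λ.λ.0) (λ.λ.1) 1)) ((λ.λ.1) (λ.λ.0 1))
  step 1: λ.(λ.λ.1) ((λ.λ.0) (λ.λ.1) ((λ.λ.1) (λ.λ.0 1)))
  step 2: λ.λ.(λ.λ.0) (λ.λ.1) ((λ.λ.1) (λ.λ.0 1))
  step 3: λ.λ.(λ.0) ((λ.λ.1) (λ.λ.0 1))
  step 4: λ.λ.(λ.λ.1) (λ.λ.0 1)
  step 5: λ.λ.λ.λ.λ.0 1

Term B:
  start: λ.λ.(λ.λ.1) (λ.λ.0 1)
  step 1: λ.λ.λ.λ.λ.0 1

Answer: SAME — A ⇓ λ.λ.λ.λ.λ.0 1, B ⇓ λ.λ.λ.λ.λ.0 1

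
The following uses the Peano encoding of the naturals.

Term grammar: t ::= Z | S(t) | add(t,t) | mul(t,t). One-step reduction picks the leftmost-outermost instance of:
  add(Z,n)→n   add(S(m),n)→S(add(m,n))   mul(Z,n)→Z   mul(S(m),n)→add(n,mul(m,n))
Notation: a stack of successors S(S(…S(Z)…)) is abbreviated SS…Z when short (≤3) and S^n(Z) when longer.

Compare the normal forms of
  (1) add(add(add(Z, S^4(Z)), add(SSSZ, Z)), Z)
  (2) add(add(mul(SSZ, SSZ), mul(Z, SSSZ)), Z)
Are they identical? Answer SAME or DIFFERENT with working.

Term A:
  start: add(add(add(Z, S^4(Z)), add(SSSZ, Z)), Z)
  [1] add(add(S^4(Z), add(SSSZ, Z)), Z)
  [2] add(S(add(SSSZ, add(SSSZ, Z))), Z)
  [3] S(add(add(SSSZ, add(SSSZ, Z)), Z))
  [4] S(add(S(add(SSZ, add(SSSZ, Z))), Z))
  [5] S(S(add(add(SSZ, add(SSSZ, Z)), Z)))
  [6] S(S(add(S(add(SZ, add(SSSZ, Z))), Z)))
  [7] S(S(S(add(add(SZ, add(SSSZ, Z)), Z))))
  [8] S(S(S(add(S(add(Z, add(SSSZ, Z))), Z))))
  [9] S(S(S(S(add(add(Z, add(SSSZ, Z)), Z)))))
  [10] S(S(S(S(add(add(SSSZ, Z), Z)))))
  [11] S(S(S(S(add(S(add(SSZ, Z)), Z)))))
  [12] S(S(S(S(S(add(add(SSZ, Z), Z))))))
  [13] S(S(S(S(S(add(S(add(SZ, Z)), Z))))))
  [14] S(S(S(S(S(S(add(add(SZ, Z), Z)))))))
  [15] S(S(S(S(S(S(add(S(add(Z, Z)), Z)))))))
  [16] S(S(S(S(S(S(S(add(add(Z, Z), Z))))))))
  [17] S(S(S(S(S(S(S(add(Z, Z))))))))
  [18] S^7(Z)

Term B:
  start: add(add(mul(SSZ, SSZ), mul(Z, SSSZ)), Z)
  [1] add(add(add(SSZ, mul(SZ, SSZ)), mul(Z, SSSZ)), Z)
  [2] add(add(S(add(SZ, mul(SZ, SSZ))), mul(Z, SSSZ)), Z)
  [3] add(S(add(add(SZ, mul(SZ, SSZ)), mul(Z, SSSZ))), Z)
  [4] S(add(add(add(SZ, mul(SZ, SSZ)), mul(Z, SSSZ)), Z))
  [5] S(add(add(S(add(Z, mul(SZ, SSZ))), mul(Z, SSSZ)), Z))
  [6] S(add(S(add(add(Z, mul(SZ, SSZ)), mul(Z, SSSZ))), Z))
  [7] S(S(add(add(add(Z, mul(SZ, SSZ)), mul(Z, SSSZ)), Z)))
  [8] S(S(add(add(mul(SZ, SSZ), mul(Z, SSSZ)), Z)))
  [9] S(S(add(add(add(SSZ, mul(Z, SSZ)), mul(Z, SSSZ)), Z)))
  [10] S(S(add(add(S(add(SZ, mul(Z, SSZ))), mul(Z, SSSZ)), Z)))
  [11] S(S(add(S(add(add(SZ, mul(Z, SSZ)), mul(Z, SSSZ))), Z)))
  [12] S(S(S(add(add(add(SZ, mul(Z, SSZ)), mul(Z, SSSZ)), Z))))
  [13] S(S(S(add(add(S(add(Z, mul(Z, SSZ))), mul(Z, SSSZ)), Z))))
  [14] S(S(S(add(S(add(add(Z, mul(Z, SSZ)), mul(Z, SSSZ))), Z))))
  [15] S(S(S(S(add(add(add(Z, mul(Z, SSZ)), mul(Z, SSSZ)), Z)))))
  [16] S(S(S(S(add(add(mul(Z, SSZ), mul(Z, SSSZ)), Z)))))
  [17] S(S(S(S(add(add(Z, mul(Z, SSSZ)), Z)))))
  [18] S(S(S(S(add(mul(Z, SSSZ), Z)))))
  [19] S(S(S(S(add(Z, Z)))))
  [20] S^4(Z)

Answer: DIFFERENT — A ⇓ S^7(Z), B ⇓ S^4(Z)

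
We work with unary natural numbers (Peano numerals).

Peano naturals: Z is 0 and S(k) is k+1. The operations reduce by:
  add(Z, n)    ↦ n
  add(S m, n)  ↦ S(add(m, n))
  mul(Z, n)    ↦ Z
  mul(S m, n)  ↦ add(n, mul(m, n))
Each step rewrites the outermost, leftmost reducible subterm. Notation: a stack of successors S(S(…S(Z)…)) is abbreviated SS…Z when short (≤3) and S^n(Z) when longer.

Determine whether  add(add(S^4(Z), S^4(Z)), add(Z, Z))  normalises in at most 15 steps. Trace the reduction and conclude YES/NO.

  start: add(add(S^4(Z), S^4(Z)), add(Z, Z))
  step 1: add(S(add(SSSZ, S^4(Z))), add(Z, Z))
  step 2: S(add(add(SSSZ, S^4(Z)), add(Z, Z)))
  step 3: S(add(S(add(SSZ, S^4(Z))), add(Z, Z)))
  step 4: S(S(add(add(SSZ, S^4(Z)), add(Z, Z))))
  step 5: S(S(add(S(add(SZ, S^4(Z))), add(Z, Z))))
  step 6: S(S(S(add(add(SZ, S^4(Z)), add(Z, Z)))))
  step 7: S(S(S(add(S(add(Z, S^4(Z))), add(Z, Z)))))
  step 8: S(S(S(S(add(add(Z, S^4(Z)), add(Z, Z))))))
  step 9: S(S(S(S(add(S^4(Z), add(Z, Z))))))
  step 10: S(S(S(S(S(add(SSSZ, add(Z, Z)))))))
  step 11: S(S(S(S(S(S(add(SSZ, add(Z, Z))))))))
  step 12: S(S(S(S(S(S(S(add(SZ, add(Z, Z)))))))))
  step 13: S(S(S(S(S(S(S(S(add(Z, add(Z, Z))))))))))
  step 14: S(S(S(S(S(S(S(S(add(Z, Z)))))))))
  step 15: S^8(Z)

Answer: YES — reaches normal form S^8(Z) in 15 ≤ 15 steps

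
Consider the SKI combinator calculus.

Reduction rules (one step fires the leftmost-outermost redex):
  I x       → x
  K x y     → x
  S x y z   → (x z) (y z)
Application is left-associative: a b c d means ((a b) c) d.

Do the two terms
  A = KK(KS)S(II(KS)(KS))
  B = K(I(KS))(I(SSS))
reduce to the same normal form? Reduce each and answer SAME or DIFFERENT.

Answer: DIFFERENT — A ⇓ S, B ⇓ KS

Derivation:
Term A:
  start: KK(KS)S(II(KS)(KS))
  step 1: KS(II(KS)(KS))
  step 2: S

Term B:
  start: K(I(KS))(I(SSS))
  step 1: I(KS)
  step 2: KS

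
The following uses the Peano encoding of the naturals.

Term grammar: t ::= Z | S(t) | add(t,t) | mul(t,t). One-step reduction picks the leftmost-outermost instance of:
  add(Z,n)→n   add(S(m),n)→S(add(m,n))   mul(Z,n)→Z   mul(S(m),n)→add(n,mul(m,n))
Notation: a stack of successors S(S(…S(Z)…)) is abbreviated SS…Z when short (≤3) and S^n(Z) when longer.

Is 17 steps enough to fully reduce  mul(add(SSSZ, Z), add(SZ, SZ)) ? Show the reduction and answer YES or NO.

  start: mul(add(SSSZ, Z), add(SZ, SZ))
  →1  mul(S(add(SSZ, Z)), add(SZ, SZ))
  →2  add(add(SZ, SZ), mul(add(SSZ, Z), add(SZ, SZ)))
  →3  add(S(add(Z, SZ)), mul(add(SSZ, Z), add(SZ, SZ)))
  →4  S(add(add(Z, SZ), mul(add(SSZ, Z), add(SZ, SZ))))
  →5  S(add(SZ, mul(add(SSZ, Z), add(SZ, SZ))))
  →6  S(S(add(Z, mul(add(SSZ, Z), add(SZ, SZ)))))
  →7  S(S(mul(add(SSZ, Z), add(SZ, SZ))))
  →8  S(S(mul(S(add(SZ, Z)), add(SZ, SZ))))
  →9  S(S(add(add(SZ, SZ), mul(add(SZ, Z), add(SZ, SZ)))))
  →10  S(S(add(S(add(Z, SZ)), mul(add(SZ, Z), add(SZ, SZ)))))
  →11  S(S(S(add(add(Z, SZ), mul(add(SZ, Z), add(SZ, SZ))))))
  →12  S(S(S(add(SZ, mul(add(SZ, Z), add(SZ, SZ))))))
  →13  S(S(S(S(add(Z, mul(add(SZ, Z), add(SZ, SZ)))))))
  →14  S(S(S(S(mul(add(SZ, Z), add(SZ, SZ))))))
  →15  S(S(S(S(mul(S(add(Z, Z)), add(SZ, SZ))))))
  →16  S(S(S(S(add(add(SZ, SZ), mul(add(Z, Z), add(SZ, SZ)))))))
  →17  S(S(S(S(add(S(add(Z, SZ)), mul(add(Z, Z), add(SZ, SZ)))))))

Answer: NO — after 17 steps the term is S(S(S(S(add(S(add(Z, SZ)), mul(add(Z, Z), add(SZ, SZ))))))), not yet normal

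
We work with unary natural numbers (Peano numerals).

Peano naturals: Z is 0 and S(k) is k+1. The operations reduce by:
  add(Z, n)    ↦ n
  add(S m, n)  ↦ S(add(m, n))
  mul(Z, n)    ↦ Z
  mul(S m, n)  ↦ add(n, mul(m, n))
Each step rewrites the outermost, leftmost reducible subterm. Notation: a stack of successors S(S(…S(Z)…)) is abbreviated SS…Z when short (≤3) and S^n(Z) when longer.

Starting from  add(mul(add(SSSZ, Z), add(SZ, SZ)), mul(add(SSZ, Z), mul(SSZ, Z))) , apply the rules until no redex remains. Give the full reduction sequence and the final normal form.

Answer: normal form = S^6(Z)  (in 48 steps)

Working:
  start: add(mul(add(SSSZ, Z), add(SZ, SZ)), mul(add(SSZ, Z), mul(SSZ, Z)))
  →1  add(mul(S(add(SSZ, Z)), add(SZ, SZ)), mul(add(SSZ, Z), mul(SSZ, Z)))
  →2  add(add(add(SZ, SZ), mul(add(SSZ, Z), add(SZ, SZ))), mul(add(SSZ, Z), mul(SSZ, Z)))
  →3  add(add(S(add(Z, SZ)), mul(add(SSZ, Z), add(SZ, SZ))), mul(add(SSZ, Z), mul(SSZ, Z)))
  →4  add(S(add(add(Z, SZ), mul(add(SSZ, Z), add(SZ, SZ)))), mul(add(SSZ, Z), mul(SSZ, Z)))
  →5  S(add(add(add(Z, SZ), mul(add(SSZ, Z), add(SZ, SZ))), mul(add(SSZ, Z), mul(SSZ, Z))))
  →6  S(add(add(SZ, mul(add(SSZ, Z), add(SZ, SZ))), mul(add(SSZ, Z), mul(SSZ, Z))))
  →7  S(add(S(add(Z, mul(add(SSZ, Z), add(SZ, SZ)))), mul(add(SSZ, Z), mul(SSZ, Z))))
  →8  S(S(add(add(Z, mul(add(SSZ, Z), add(SZ, SZ))), mul(add(SSZ, Z), mul(SSZ, Z)))))
  →9  S(S(add(mul(add(SSZ, Z), add(SZ, SZ)), mul(add(SSZ, Z), mul(SSZ, Z)))))
  →10  S(S(add(mul(S(add(SZ, Z)), add(SZ, SZ)), mul(add(SSZ, Z), mul(SSZ, Z)))))
  →11  S(S(add(add(add(SZ, SZ), mul(add(SZ, Z), add(SZ, SZ))), mul(add(SSZ, Z), mul(SSZ, Z)))))
  →12  S(S(add(add(S(add(Z, SZ)), mul(add(SZ, Z), add(SZ, SZ))), mul(add(SSZ, Z), mul(SSZ, Z)))))
  →13  S(S(add(S(add(add(Z, SZ), mul(add(SZ, Z), add(SZ, SZ)))), mul(add(SSZ, Z), mul(SSZ, Z)))))
  →14  S(S(S(add(add(add(Z, SZ), mul(add(SZ, Z), add(SZ, SZ))), mul(add(SSZ, Z), mul(SSZ, Z))))))
  →15  S(S(S(add(add(SZ, mul(add(SZ, Z), add(SZ, SZ))), mul(add(SSZ, Z), mul(SSZ, Z))))))
  →16  S(S(S(add(S(add(Z, mul(add(SZ, Z), add(SZ, SZ)))), mul(add(SSZ, Z), mul(SSZ, Z))))))
  →17  S(S(S(S(add(add(Z, mul(add(SZ, Z), add(SZ, SZ))), mul(add(SSZ, Z), mul(SSZ, Z)))))))
  →18  S(S(S(S(add(mul(add(SZ, Z), add(SZ, SZ)), mul(add(SSZ, Z), mul(SSZ, Z)))))))
  →19  S(S(S(S(add(mul(S(add(Z, Z)), add(SZ, SZ)), mul(add(SSZ, Z), mul(SSZ, Z)))))))
  →20  S(S(S(S(add(add(add(SZ, SZ), mul(add(Z, Z), add(SZ, SZ))), mul(add(SSZ, Z), mul(SSZ, Z)))))))
  →21  S(S(S(S(add(add(S(add(Z, SZ)), mul(add(Z, Z), add(SZ, SZ))), mul(add(SSZ, Z), mul(SSZ, Z)))))))
  →22  S(S(S(S(add(S(add(add(Z, SZ), mul(add(Z, Z), add(SZ, SZ)))), mul(add(SSZ, Z), mul(SSZ, Z)))))))
  →23  S(S(S(S(S(add(add(add(Z, SZ), mul(add(Z, Z), add(SZ, SZ))), mul(add(SSZ, Z), mul(SSZ, Z))))))))
  →24  S(S(S(S(S(add(add(SZ, mul(add(Z, Z), add(SZ, SZ))), mul(add(SSZ, Z), mul(SSZ, Z))))))))
  →25  S(S(S(S(S(add(S(add(Z, mul(add(Z, Z), add(SZ, SZ)))), mul(add(SSZ, Z), mul(SSZ, Z))))))))
  →26  S(S(S(S(S(S(add(add(Z, mul(add(Z, Z), add(SZ, SZ))), mul(add(SSZ, Z), mul(SSZ, Z)))))))))
  →27  S(S(S(S(S(S(add(mul(add(Z, Z), add(SZ, SZ)), mul(add(SSZ, Z), mul(SSZ, Z)))))))))
  →28  S(S(S(S(S(S(add(mul(Z, add(SZ, SZ)), mul(add(SSZ, Z), mul(SSZ, Z)))))))))
  →29  S(S(S(S(S(S(add(Z, mul(add(SSZ, Z), mul(SSZ, Z)))))))))
  →30  S(S(S(S(S(S(mul(add(SSZ, Z), mul(SSZ, Z))))))))
  →31  S(S(S(S(S(S(mul(S(add(SZ, Z)), mul(SSZ, Z))))))))
  →32  S(S(S(S(S(S(add(mul(SSZ, Z), mul(add(SZ, Z), mul(SSZ, Z)))))))))
  →33  S(S(S(S(S(S(add(add(Z, mul(SZ, Z)), mul(add(SZ, Z), mul(SSZ, Z)))))))))
  →34  S(S(S(S(S(S(add(mul(SZ, Z), mul(add(SZ, Z), mul(SSZ, Z)))))))))
  →35  S(S(S(S(S(S(add(add(Z, mul(Z, Z)), mul(add(SZ, Z), mul(SSZ, Z)))))))))
  →36  S(S(S(S(S(S(add(mul(Z, Z), mul(add(SZ, Z), mul(SSZ, Z)))))))))
  →37  S(S(S(S(S(S(add(Z, mul(add(SZ, Z), mul(SSZ, Z)))))))))
  →38  S(S(S(S(S(S(mul(add(SZ, Z), mul(SSZ, Z))))))))
  →39  S(S(S(S(S(S(mul(S(add(Z, Z)), mul(SSZ, Z))))))))
  →40  S(S(S(S(S(S(add(mul(SSZ, Z), mul(add(Z, Z), mul(SSZ, Z)))))))))
  →41  S(S(S(S(S(S(add(add(Z, mul(SZ, Z)), mul(add(Z, Z), mul(SSZ, Z)))))))))
  →42  S(S(S(S(S(S(add(mul(SZ, Z), mul(add(Z, Z), mul(SSZ, Z)))))))))
  →43  S(S(S(S(S(S(add(add(Z, mul(Z, Z)), mul(add(Z, Z), mul(SSZ, Z)))))))))
  →44  S(S(S(S(S(S(add(mul(Z, Z), mul(add(Z, Z), mul(SSZ, Z)))))))))
  →45  S(S(S(S(S(S(add(Z, mul(add(Z, Z), mul(SSZ, Z)))))))))
  →46  S(S(S(S(S(S(mul(add(Z, Z), mul(SSZ, Z))))))))
  →47  S(S(S(S(S(S(mul(Z, mul(SSZ, Z))))))))
  →48  S^6(Z)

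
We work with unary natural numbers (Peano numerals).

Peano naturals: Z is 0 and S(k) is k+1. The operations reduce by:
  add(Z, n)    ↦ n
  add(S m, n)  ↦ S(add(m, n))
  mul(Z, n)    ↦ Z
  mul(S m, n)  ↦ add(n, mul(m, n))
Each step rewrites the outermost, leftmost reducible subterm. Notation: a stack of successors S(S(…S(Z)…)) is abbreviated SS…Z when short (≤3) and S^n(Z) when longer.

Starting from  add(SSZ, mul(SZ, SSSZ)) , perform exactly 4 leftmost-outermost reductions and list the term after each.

  start: add(SSZ, mul(SZ, SSSZ))
  [1] S(add(SZ, mul(SZ, SSSZ)))
  [2] S(S(add(Z, mul(SZ, SSSZ))))
  [3] S(S(mul(SZ, SSSZ)))
  [4] S(S(add(SSSZ, mul(Z, SSSZ))))

Answer: after 4 steps: S(S(add(SSSZ, mul(Z, SSSZ))))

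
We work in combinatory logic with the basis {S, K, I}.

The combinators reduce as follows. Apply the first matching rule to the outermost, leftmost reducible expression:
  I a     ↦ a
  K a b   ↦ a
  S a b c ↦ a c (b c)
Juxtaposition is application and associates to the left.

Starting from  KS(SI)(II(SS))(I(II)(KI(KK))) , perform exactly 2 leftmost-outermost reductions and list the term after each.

Answer: after 2 steps: S(I(SS))(I(II)(KI(KK)))

Reduction:
  start: KS(SI)(II(SS))(I(II)(KI(KK)))
  →1  S(II(SS))(I(II)(KI(KK)))
  →2  S(I(SS))(I(II)(KI(KK)))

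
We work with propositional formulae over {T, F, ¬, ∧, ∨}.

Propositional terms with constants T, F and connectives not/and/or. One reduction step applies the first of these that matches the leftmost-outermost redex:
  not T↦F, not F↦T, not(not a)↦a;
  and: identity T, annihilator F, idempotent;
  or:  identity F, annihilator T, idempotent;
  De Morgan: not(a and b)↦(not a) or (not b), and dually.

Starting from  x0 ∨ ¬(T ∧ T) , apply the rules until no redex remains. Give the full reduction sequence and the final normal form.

Answer: normal form = x0  (in 4 steps)

Reduction:
  start: x0 ∨ ¬(T ∧ T)
  →1  x0 ∨ (¬T ∨ ¬T)
  →2  x0 ∨ ¬T
  →3  x0 ∨ F
  →4  x0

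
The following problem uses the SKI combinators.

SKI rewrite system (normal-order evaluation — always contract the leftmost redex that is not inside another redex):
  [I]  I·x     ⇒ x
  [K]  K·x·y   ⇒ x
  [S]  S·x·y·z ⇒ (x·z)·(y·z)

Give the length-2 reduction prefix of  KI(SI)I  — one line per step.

Answer: after 2 steps: I

Derivation:
  start: KI(SI)I
  step 1: II
  step 2: I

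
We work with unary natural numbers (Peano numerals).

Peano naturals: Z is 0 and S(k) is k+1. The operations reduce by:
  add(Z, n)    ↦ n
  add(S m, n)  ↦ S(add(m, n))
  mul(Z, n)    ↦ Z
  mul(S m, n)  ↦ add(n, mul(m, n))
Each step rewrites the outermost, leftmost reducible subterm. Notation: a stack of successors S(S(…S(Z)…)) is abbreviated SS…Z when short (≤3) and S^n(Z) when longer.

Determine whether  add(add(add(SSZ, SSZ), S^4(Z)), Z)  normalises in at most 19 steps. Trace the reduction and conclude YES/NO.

  start: add(add(add(SSZ, SSZ), S^4(Z)), Z)
  →1  add(add(S(add(SZ, SSZ)), S^4(Z)), Z)
  →2  add(S(add(add(SZ, SSZ), S^4(Z))), Z)
  →3  S(add(add(add(SZ, SSZ), S^4(Z)), Z))
  →4  S(add(add(S(add(Z, SSZ)), S^4(Z)), Z))
  →5  S(add(S(add(add(Z, SSZ), S^4(Z))), Z))
  →6  S(S(add(add(add(Z, SSZ), S^4(Z)), Z)))
  →7  S(S(add(add(SSZ, S^4(Z)), Z)))
  →8  S(S(add(S(add(SZ, S^4(Z))), Z)))
  →9  S(S(S(add(add(SZ, S^4(Z)), Z))))
  →10  S(S(S(add(S(add(Z, S^4(Z))), Z))))
  →11  S(S(S(S(add(add(Z, S^4(Z)), Z)))))
  →12  S(S(S(S(add(S^4(Z), Z)))))
  →13  S(S(S(S(S(add(SSSZ, Z))))))
  →14  S(S(S(S(S(S(add(SSZ, Z)))))))
  →15  S(S(S(S(S(S(S(add(SZ, Z))))))))
  →16  S(S(S(S(S(S(S(S(add(Z, Z)))))))))
  →17  S^8(Z)

Answer: YES — reaches normal form S^8(Z) in 17 ≤ 19 steps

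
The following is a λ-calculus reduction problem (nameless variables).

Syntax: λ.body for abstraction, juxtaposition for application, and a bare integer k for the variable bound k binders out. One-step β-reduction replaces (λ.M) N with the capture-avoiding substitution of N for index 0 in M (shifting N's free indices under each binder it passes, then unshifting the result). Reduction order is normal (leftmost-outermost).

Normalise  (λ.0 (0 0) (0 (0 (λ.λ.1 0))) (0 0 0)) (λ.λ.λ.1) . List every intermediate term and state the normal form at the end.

Answer: normal form = λ.λ.1  (in 5 steps)

Working:
  start: (λ.0 (0 0) (0 (0 (λ.λ.1 0))) (0 0 0)) (λ.λ.λ.1)
  step 1: (λ.λ.λ.1) ((λ.λ.λ.1) (λ.λ.λ.1)) ((λ.λ.λ.1) ((λ.λ.λ.1) (λ.λ.1 0))) ((λ.λ.λ.1) (λ.λ.λ.1) (λ.λ.λ.1))
  step 2: (λ.λ.1) ((λ.λ.λ.1) ((λ.λ.λ.1) (λ.λ.1 0))) ((λ.λ.λ.1) (λ.λ.λ.1) (λ.λ.λ.1))
  step 3: (λ.(λ.λ.λ.1) ((λ.λ.λ.1) (λ.λ.1 0))) ((λ.λ.λ.1) (λ.λ.λ.1) (λ.λ.λ.1))
  step 4: (λ.λ.λ.1) ((λ.λ.λ.1) (λ.λ.1 0))
  step 5: λ.λ.1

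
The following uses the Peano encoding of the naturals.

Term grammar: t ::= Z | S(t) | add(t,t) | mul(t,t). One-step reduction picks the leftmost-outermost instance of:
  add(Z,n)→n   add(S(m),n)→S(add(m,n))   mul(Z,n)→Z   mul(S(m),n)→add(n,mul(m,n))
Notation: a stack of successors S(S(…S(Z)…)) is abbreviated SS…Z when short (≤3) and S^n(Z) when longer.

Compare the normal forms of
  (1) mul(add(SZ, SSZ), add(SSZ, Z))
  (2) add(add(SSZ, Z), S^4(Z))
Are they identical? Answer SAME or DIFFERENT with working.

Answer: SAME — A ⇓ S^6(Z), B ⇓ S^6(Z)

Derivation:
Term A:
  start: mul(add(SZ, SSZ), add(SSZ, Z))
  →1  mul(S(add(Z, SSZ)), add(SSZ, Z))
  →2  add(add(SSZ, Z), mul(add(Z, SSZ), add(SSZ, Z)))
  →3  add(S(add(SZ, Z)), mul(add(Z, SSZ), add(SSZ, Z)))
  →4  S(add(add(SZ, Z), mul(add(Z, SSZ), add(SSZ, Z))))
  →5  S(add(S(add(Z, Z)), mul(add(Z, SSZ), add(SSZ, Z))))
  →6  S(S(add(add(Z, Z), mul(add(Z, SSZ), add(SSZ, Z)))))
  →7  S(S(add(Z, mul(add(Z, SSZ), add(SSZ, Z)))))
  →8  S(S(mul(add(Z, SSZ), add(SSZ, Z))))
  →9  S(S(mul(SSZ, add(SSZ, Z))))
  →10  S(S(add(add(SSZ, Z), mul(SZ, add(SSZ, Z)))))
  →11  S(S(add(S(add(SZ, Z)), mul(SZ, add(SSZ, Z)))))
  →12  S(S(S(add(add(SZ, Z), mul(SZ, add(SSZ, Z))))))
  →13  S(S(S(add(S(add(Z, Z)), mul(SZ, add(SSZ, Z))))))
  →14  S(S(S(S(add(add(Z, Z), mul(SZ, add(SSZ, Z)))))))
  →15  S(S(S(S(add(Z, mul(SZ, add(SSZ, Z)))))))
  →16  S(S(S(S(mul(SZ, add(SSZ, Z))))))
  →17  S(S(S(S(add(add(SSZ, Z), mul(Z, add(SSZ, Z)))))))
  →18  S(S(S(S(add(S(add(SZ, Z)), mul(Z, add(SSZ, Z)))))))
  →19  S(S(S(S(S(add(add(SZ, Z), mul(Z, add(SSZ, Z))))))))
  →20  S(S(S(S(S(add(S(add(Z, Z)), mul(Z, add(SSZ, Z))))))))
  →21  S(S(S(S(S(S(add(add(Z, Z), mul(Z, add(SSZ, Z)))))))))
  →22  S(S(S(S(S(S(add(Z, mul(Z, add(SSZ, Z)))))))))
  →23  S(S(S(S(S(S(mul(Z, add(SSZ, Z))))))))
  →24  S^6(Z)

Term B:
  start: add(add(SSZ, Z), S^4(Z))
  →1  add(S(add(SZ, Z)), S^4(Z))
  →2  S(add(add(SZ, Z), S^4(Z)))
  →3  S(add(S(add(Z, Z)), S^4(Z)))
  →4  S(S(add(add(Z, Z), S^4(Z))))
  →5  S(S(add(Z, S^4(Z))))
  →6  S^6(Z)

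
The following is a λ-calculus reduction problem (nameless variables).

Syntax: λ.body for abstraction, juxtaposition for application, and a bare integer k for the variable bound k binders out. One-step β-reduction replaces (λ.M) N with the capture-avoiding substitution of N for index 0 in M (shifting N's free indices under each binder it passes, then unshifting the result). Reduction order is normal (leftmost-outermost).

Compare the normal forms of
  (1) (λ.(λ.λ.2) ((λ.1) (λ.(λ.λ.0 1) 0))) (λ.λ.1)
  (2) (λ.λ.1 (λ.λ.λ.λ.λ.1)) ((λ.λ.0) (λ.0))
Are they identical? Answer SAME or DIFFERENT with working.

Answer: DIFFERENT — A ⇓ λ.λ.λ.1, B ⇓ λ.λ.λ.λ.λ.λ.1

Working:
Term A:
  start: (λ.(λ.λ.2) ((λ.1) (λ.(λ.λ.0 1) 0))) (λ.λ.1)
  step 1: (λ.λ.λ.λ.1) ((λ.λ.λ.1) (λ.(λ.λ.0 1) 0))
  step 2: λ.λ.λ.1

Term B:
  start: (λ.λ.1 (λ.λ.λ.λ.λ.1)) ((λ.λ.0) (λ.0))
  step 1: λ.(λ.λ.0) (λ.0) (λ.λ.λ.λ.λ.1)
  step 2: λ.(λ.0) (λ.λ.λ.λ.λ.1)
  step 3: λ.λ.λ.λ.λ.λ.1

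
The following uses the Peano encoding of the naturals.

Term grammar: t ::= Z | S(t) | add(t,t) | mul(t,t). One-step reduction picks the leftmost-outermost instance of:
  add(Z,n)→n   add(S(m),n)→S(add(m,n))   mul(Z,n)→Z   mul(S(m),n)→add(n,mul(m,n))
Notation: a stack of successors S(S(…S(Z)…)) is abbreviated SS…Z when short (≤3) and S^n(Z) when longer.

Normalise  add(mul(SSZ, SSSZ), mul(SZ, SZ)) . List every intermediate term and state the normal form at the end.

Answer: normal form = S^7(Z)  (in 22 steps)

Working:
  start: add(mul(SSZ, SSSZ), mul(SZ, SZ))
  [1] add(add(SSSZ, mul(SZ, SSSZ)), mul(SZ, SZ))
  [2] add(S(add(SSZ, mul(SZ, SSSZ))), mul(SZ, SZ))
  [3] S(add(add(SSZ, mul(SZ, SSSZ)), mul(SZ, SZ)))
  [4] S(add(S(add(SZ, mul(SZ, SSSZ))), mul(SZ, SZ)))
  [5] S(S(add(add(SZ, mul(SZ, SSSZ)), mul(SZ, SZ))))
  [6] S(S(add(S(add(Z, mul(SZ, SSSZ))), mul(SZ, SZ))))
  [7] S(S(S(add(add(Z, mul(SZ, SSSZ)), mul(SZ, SZ)))))
  [8] S(S(S(add(mul(SZ, SSSZ), mul(SZ, SZ)))))
  [9] S(S(S(add(add(SSSZ, mul(Z, SSSZ)), mul(SZ, SZ)))))
  [10] S(S(S(add(S(add(SSZ, mul(Z, SSSZ))), mul(SZ, SZ)))))
  [11] S(S(S(S(add(add(SSZ, mul(Z, SSSZ)), mul(SZ, SZ))))))
  [12] S(S(S(S(add(S(add(SZ, mul(Z, SSSZ))), mul(SZ, SZ))))))
  [13] S(S(S(S(S(add(add(SZ, mul(Z, SSSZ)), mul(SZ, SZ)))))))
  [14] S(S(S(S(S(add(S(add(Z, mul(Z, SSSZ))), mul(SZ, SZ)))))))
  [15] S(S(S(S(S(S(add(add(Z, mul(Z, SSSZ)), mul(SZ, SZ))))))))
  [16] S(S(S(S(S(S(add(mul(Z, SSSZ), mul(SZ, SZ))))))))
  [17] S(S(S(S(S(S(add(Z, mul(SZ, SZ))))))))
  [18] S(S(S(S(S(S(mul(SZ, SZ)))))))
  [19] S(S(S(S(S(S(add(SZ, mul(Z, SZ))))))))
  [20] S(S(S(S(S(S(S(add(Z, mul(Z, SZ)))))))))
  [21] S(S(S(S(S(S(S(mul(Z, SZ))))))))
  [22] S^7(Z)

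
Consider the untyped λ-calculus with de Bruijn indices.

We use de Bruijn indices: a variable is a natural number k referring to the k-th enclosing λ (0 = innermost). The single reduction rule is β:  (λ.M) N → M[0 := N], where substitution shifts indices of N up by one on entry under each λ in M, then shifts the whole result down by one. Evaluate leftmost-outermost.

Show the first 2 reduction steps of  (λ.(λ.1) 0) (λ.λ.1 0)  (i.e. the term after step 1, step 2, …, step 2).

  start: (λ.(λ.1) 0) (λ.λ.1 0)
  →1  (λ.λ.λ.1 0) (λ.λ.1 0)
  →2  λ.λ.1 0

Answer: after 2 steps: λ.λ.1 0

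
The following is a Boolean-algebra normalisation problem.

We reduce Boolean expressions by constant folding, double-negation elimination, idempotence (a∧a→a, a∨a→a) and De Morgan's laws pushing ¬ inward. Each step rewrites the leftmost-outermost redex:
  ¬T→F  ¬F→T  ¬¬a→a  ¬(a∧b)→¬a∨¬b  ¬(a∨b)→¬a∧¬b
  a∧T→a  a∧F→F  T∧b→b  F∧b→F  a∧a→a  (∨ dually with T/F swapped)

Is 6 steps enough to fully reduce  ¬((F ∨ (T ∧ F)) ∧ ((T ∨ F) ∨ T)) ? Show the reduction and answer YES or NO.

  start: ¬((F ∨ (T ∧ F)) ∧ ((T ∨ F) ∨ T))
  →1  ¬(F ∨ (T ∧ F)) ∨ ¬((T ∨ F) ∨ T)
  →2  (¬F ∧ ¬(T ∧ F)) ∨ ¬((T ∨ F) ∨ T)
  →3  (T ∧ ¬(T ∧ F)) ∨ ¬((T ∨ F) ∨ T)
  →4  ¬(T ∧ F) ∨ ¬((T ∨ F) ∨ T)
  →5  (¬T ∨ ¬F) ∨ ¬((T ∨ F) ∨ T)
  →6  (F ∨ ¬F) ∨ ¬((T ∨ F) ∨ T)

Answer: NO — after 6 steps the term is (F ∨ ¬F) ∨ ¬((T ∨ F) ∨ T), not yet normal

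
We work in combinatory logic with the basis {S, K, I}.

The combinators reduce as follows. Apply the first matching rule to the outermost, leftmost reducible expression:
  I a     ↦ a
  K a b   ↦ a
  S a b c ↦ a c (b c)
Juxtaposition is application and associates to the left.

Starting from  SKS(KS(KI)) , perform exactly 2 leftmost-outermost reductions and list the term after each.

  start: SKS(KS(KI))
  [1] K(KS(KI))(S(KS(KI)))
  [2] KS(KI)

Answer: after 2 steps: KS(KI)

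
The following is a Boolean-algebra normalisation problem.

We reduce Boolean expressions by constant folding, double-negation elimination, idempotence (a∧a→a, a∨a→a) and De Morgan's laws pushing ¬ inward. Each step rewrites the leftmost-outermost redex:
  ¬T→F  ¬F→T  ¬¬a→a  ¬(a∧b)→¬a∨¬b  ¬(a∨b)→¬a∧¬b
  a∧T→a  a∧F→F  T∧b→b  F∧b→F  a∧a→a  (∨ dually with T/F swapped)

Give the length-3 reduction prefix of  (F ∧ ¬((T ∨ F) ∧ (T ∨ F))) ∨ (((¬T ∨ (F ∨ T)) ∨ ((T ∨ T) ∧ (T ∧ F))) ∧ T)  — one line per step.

Answer: after 3 steps: (¬T ∨ (F ∨ T)) ∨ ((T ∨ T) ∧ (T ∧ F))

Reduction:
  start: (F ∧ ¬((T ∨ F) ∧ (T ∨ F))) ∨ (((¬T ∨ (F ∨ T)) ∨ ((T ∨ T) ∧ (T ∧ F))) ∧ T)
  step 1: F ∨ (((¬T ∨ (F ∨ T)) ∨ ((T ∨ T) ∧ (T ∧ F))) ∧ T)
  step 2: ((¬T ∨ (F ∨ T)) ∨ ((T ∨ T) ∧ (T ∧ F))) ∧ T
  step 3: (¬T ∨ (F ∨ T)) ∨ ((T ∨ T) ∧ (T ∧ F))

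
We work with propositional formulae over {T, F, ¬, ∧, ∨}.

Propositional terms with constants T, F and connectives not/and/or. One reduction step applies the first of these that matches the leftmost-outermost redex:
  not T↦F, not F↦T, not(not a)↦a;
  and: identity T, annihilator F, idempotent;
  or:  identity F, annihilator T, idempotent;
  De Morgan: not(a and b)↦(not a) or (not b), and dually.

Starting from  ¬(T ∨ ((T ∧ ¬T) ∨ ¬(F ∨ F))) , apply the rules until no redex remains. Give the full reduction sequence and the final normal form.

  start: ¬(T ∨ ((T ∧ ¬T) ∨ ¬(F ∨ F)))
  step 1: ¬T ∧ ¬((T ∧ ¬T) ∨ ¬(F ∨ F))
  step 2: F ∧ ¬((T ∧ ¬T) ∨ ¬(F ∨ F))
  step 3: F

Answer: normal form = F  (in 3 steps)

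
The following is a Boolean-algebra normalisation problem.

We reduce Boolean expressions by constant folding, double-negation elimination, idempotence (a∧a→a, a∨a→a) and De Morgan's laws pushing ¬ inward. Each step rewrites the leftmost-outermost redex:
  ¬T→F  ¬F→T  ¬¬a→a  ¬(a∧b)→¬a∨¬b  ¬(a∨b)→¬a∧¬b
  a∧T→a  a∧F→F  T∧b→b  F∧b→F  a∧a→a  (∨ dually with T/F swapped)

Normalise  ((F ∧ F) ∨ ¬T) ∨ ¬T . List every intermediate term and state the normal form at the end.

  start: ((F ∧ F) ∨ ¬T) ∨ ¬T
  →1  (F ∨ ¬T) ∨ ¬T
  →2  ¬T ∨ ¬T
  →3  ¬T
  →4  F

Answer: normal form = F  (in 4 steps)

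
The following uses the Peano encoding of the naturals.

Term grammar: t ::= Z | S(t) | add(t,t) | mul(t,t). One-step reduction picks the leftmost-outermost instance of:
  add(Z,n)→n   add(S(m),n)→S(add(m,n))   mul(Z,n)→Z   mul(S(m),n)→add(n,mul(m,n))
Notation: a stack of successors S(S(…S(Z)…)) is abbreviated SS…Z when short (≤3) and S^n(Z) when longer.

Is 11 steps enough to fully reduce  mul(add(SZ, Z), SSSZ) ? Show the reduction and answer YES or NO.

Answer: YES — reaches normal form SSSZ in 8 ≤ 11 steps

Working:
  start: mul(add(SZ, Z), SSSZ)
  step 1: mul(S(add(Z, Z)), SSSZ)
  step 2: add(SSSZ, mul(add(Z, Z), SSSZ))
  step 3: S(add(SSZ, mul(add(Z, Z), SSSZ)))
  step 4: S(S(add(SZ, mul(add(Z, Z), SSSZ))))
  step 5: S(S(S(add(Z, mul(add(Z, Z), SSSZ)))))
  step 6: S(S(S(mul(add(Z, Z), SSSZ))))
  step 7: S(S(S(mul(Z, SSSZ))))
  step 8: SSSZ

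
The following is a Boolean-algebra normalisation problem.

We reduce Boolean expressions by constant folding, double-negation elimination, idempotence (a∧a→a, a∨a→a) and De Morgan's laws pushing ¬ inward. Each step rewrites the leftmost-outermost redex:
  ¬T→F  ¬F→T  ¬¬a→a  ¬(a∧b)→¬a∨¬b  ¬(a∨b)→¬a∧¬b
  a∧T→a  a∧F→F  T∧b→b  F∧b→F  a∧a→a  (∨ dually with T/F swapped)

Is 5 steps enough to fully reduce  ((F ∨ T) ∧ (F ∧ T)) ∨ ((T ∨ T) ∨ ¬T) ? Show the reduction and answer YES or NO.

Answer: NO — after 5 steps the term is T ∨ ¬T, not yet normal

Reduction:
  start: ((F ∨ T) ∧ (F ∧ T)) ∨ ((T ∨ T) ∨ ¬T)
  [1] (T ∧ (F ∧ T)) ∨ ((T ∨ T) ∨ ¬T)
  [2] (F ∧ T) ∨ ((T ∨ T) ∨ ¬T)
  [3] F ∨ ((T ∨ T) ∨ ¬T)
  [4] (T ∨ T) ∨ ¬T
  [5] T ∨ ¬T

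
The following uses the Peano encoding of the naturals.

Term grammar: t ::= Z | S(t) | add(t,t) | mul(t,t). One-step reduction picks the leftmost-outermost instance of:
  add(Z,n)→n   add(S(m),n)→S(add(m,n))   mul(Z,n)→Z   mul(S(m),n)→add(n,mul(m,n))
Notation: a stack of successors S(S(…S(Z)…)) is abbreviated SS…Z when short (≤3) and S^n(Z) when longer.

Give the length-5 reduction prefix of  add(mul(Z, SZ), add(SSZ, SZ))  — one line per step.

  start: add(mul(Z, SZ), add(SSZ, SZ))
  →1  add(Z, add(SSZ, SZ))
  →2  add(SSZ, SZ)
  →3  S(add(SZ, SZ))
  →4  S(S(add(Z, SZ)))
  →5  SSSZ

Answer: after 5 steps: SSSZ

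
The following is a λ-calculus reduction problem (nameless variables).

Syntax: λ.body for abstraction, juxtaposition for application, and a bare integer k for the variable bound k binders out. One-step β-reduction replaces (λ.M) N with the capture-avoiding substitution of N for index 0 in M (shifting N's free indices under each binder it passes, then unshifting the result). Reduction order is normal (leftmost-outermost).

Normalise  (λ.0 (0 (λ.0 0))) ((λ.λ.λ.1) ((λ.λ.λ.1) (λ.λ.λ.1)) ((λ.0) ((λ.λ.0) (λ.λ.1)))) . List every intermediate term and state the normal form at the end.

  start: (λ.0 (0 (λ.0 0))) ((λ.λ.λ.1) ((λ.λ.λ.1) (λ.λ.λ.1)) ((λ.0) ((λ.λ.0) (λ.λ.1))))
  →1  (λ.λ.λ.1) ((λ.λ.λ.1) (λ.λ.λ.1)) ((λ.0) ((λ.λ.0) (λ.λ.1))) ((λ.λ.λ.1) ((λ.λ.λ.1) (λ.λ.λ.1)) ((λ.0) ((λ.λ.0) (λ.λ.1))) (λ.0 0))
  →2  (λ.λ.1) ((λ.0) ((λ.λ.0) (λ.λ.1))) ((λ.λ.λ.1) ((λ.λ.λ.1) (λ.λ.λ.1)) ((λ.0) ((λ.λ.0) (λ.λ.1))) (λ.0 0))
  →3  (λ.(λ.0) ((λ.λ.0) (λ.λ.1))) ((λ.λ.λ.1) ((λ.λ.λ.1) (λ.λ.λ.1)) ((λ.0) ((λ.λ.0) (λ.λ.1))) (λ.0 0))
  →4  (λ.0) ((λ.λ.0) (λ.λ.1))
  →5  (λ.λ.0) (λ.λ.1)
  →6  λ.0

Answer: normal form = λ.0  (in 6 steps)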